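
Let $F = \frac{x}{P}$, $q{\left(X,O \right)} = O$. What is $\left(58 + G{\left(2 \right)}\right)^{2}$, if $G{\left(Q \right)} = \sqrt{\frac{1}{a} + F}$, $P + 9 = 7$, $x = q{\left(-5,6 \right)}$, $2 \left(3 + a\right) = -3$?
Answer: $\frac{\left(174 + i \sqrt{29}\right)^{2}}{9} \approx 3360.8 + 208.23 i$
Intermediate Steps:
$a = - \frac{9}{2}$ ($a = -3 + \frac{1}{2} \left(-3\right) = -3 - \frac{3}{2} = - \frac{9}{2} \approx -4.5$)
$x = 6$
$P = -2$ ($P = -9 + 7 = -2$)
$F = -3$ ($F = \frac{6}{-2} = 6 \left(- \frac{1}{2}\right) = -3$)
$G{\left(Q \right)} = \frac{i \sqrt{29}}{3}$ ($G{\left(Q \right)} = \sqrt{\frac{1}{- \frac{9}{2}} - 3} = \sqrt{- \frac{2}{9} - 3} = \sqrt{- \frac{29}{9}} = \frac{i \sqrt{29}}{3}$)
$\left(58 + G{\left(2 \right)}\right)^{2} = \left(58 + \frac{i \sqrt{29}}{3}\right)^{2}$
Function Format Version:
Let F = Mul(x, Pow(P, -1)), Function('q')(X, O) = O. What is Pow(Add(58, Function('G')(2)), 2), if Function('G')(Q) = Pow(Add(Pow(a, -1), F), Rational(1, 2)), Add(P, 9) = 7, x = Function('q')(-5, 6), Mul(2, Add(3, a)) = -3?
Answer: Mul(Rational(1, 9), Pow(Add(174, Mul(I, Pow(29, Rational(1, 2)))), 2)) ≈ Add(3360.8, Mul(208.23, I))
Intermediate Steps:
a = Rational(-9, 2) (a = Add(-3, Mul(Rational(1, 2), -3)) = Add(-3, Rational(-3, 2)) = Rational(-9, 2) ≈ -4.5000)
x = 6
P = -2 (P = Add(-9, 7) = -2)
F = -3 (F = Mul(6, Pow(-2, -1)) = Mul(6, Rational(-1, 2)) = -3)
Function('G')(Q) = Mul(Rational(1, 3), I, Pow(29, Rational(1, 2))) (Function('G')(Q) = Pow(Add(Pow(Rational(-9, 2), -1), -3), Rational(1, 2)) = Pow(Add(Rational(-2, 9), -3), Rational(1, 2)) = Pow(Rational(-29, 9), Rational(1, 2)) = Mul(Rational(1, 3), I, Pow(29, Rational(1, 2))))
Pow(Add(58, Function('G')(2)), 2) = Pow(Add(58, Mul(Rational(1, 3), I, Pow(29, Rational(1, 2)))), 2)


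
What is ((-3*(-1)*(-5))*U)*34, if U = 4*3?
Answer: -6120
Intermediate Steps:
U = 12
((-3*(-1)*(-5))*U)*34 = ((-3*(-1)*(-5))*12)*34 = ((3*(-5))*12)*34 = -15*12*34 = -180*34 = -6120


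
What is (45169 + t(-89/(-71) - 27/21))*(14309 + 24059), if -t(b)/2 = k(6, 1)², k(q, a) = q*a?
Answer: 1730281696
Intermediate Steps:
k(q, a) = a*q
t(b) = -72 (t(b) = -2*(1*6)² = -2*6² = -2*36 = -72)
(45169 + t(-89/(-71) - 27/21))*(14309 + 24059) = (45169 - 72)*(14309 + 24059) = 45097*38368 = 1730281696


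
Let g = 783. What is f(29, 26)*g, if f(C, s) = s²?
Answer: 529308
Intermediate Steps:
f(29, 26)*g = 26²*783 = 676*783 = 529308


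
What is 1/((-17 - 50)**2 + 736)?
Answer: 1/5225 ≈ 0.00019139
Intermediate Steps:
1/((-17 - 50)**2 + 736) = 1/((-67)**2 + 736) = 1/(4489 + 736) = 1/5225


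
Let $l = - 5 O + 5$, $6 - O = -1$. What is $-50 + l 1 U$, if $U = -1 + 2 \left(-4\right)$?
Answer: $220$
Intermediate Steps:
$O = 7$ ($O = 6 - -1 = 6 + 1 = 7$)
$U = -9$ ($U = -1 - 8 = -9$)
$l = -30$ ($l = \left(-5\right) 7 + 5 = -35 + 5 = -30$)
$-50 + l 1 U = -50 + \left(-30\right) 1 \left(-9\right) = -50 - -270 = -50 + 270 = 220$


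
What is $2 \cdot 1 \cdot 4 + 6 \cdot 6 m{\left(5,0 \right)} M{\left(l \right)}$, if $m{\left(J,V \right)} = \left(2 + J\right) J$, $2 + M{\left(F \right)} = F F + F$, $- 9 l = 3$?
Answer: $-2792$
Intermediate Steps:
$l = - \frac{1}{3}$ ($l = \left(- \frac{1}{9}\right) 3 = - \frac{1}{3} \approx -0.33333$)
$M{\left(F \right)} = -2 + F + F^{2}$ ($M{\left(F \right)} = -2 + \left(F F + F\right) = -2 + \left(F^{2} + F\right) = -2 + \left(F + F^{2}\right) = -2 + F + F^{2}$)
$m{\left(J,V \right)} = J \left(2 + J\right)$
$2 \cdot 1 \cdot 4 + 6 \cdot 6 m{\left(5,0 \right)} M{\left(l \right)} = 2 \cdot 1 \cdot 4 + 6 \cdot 6 \cdot 5 \left(2 + 5\right) \left(-2 - \frac{1}{3} + \left(- \frac{1}{3}\right)^{2}\right) = 2 \cdot 4 + 36 \cdot 5 \cdot 7 \left(-2 - \frac{1}{3} + \frac{1}{9}\right) = 8 + 36 \cdot 35 \left(- \frac{20}{9}\right) = 8 + 1260 \left(- \frac{20}{9}\right) = 8 - 2800 = -2792$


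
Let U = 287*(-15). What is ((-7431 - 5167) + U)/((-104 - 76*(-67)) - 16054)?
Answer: 16903/11066 ≈ 1.5275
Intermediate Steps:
U = -4305
((-7431 - 5167) + U)/((-104 - 76*(-67)) - 16054) = ((-7431 - 5167) - 4305)/((-104 - 76*(-67)) - 16054) = (-12598 - 4305)/((-104 + 5092) - 16054) = -16903/(4988 - 16054) = -16903/(-11066) = -16903*(-1/11066) = 16903/11066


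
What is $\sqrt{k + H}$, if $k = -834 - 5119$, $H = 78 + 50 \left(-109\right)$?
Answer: $5 i \sqrt{453} \approx 106.42 i$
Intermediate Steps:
$H = -5372$ ($H = 78 - 5450 = -5372$)
$k = -5953$ ($k = -834 - 5119 = -5953$)
$\sqrt{k + H} = \sqrt{-5953 - 5372} = \sqrt{-11325} = 5 i \sqrt{453}$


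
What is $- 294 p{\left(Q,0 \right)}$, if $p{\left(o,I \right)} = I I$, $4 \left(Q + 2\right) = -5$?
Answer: $0$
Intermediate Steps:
$Q = - \frac{13}{4}$ ($Q = -2 + \frac{1}{4} \left(-5\right) = -2 - \frac{5}{4} = - \frac{13}{4} \approx -3.25$)
$p{\left(o,I \right)} = I^{2}$
$- 294 p{\left(Q,0 \right)} = - 294 \cdot 0^{2} = \left(-294\right) 0 = 0$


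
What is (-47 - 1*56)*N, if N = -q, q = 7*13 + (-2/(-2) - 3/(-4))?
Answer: 38213/4 ≈ 9553.3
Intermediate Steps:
q = 371/4 (q = 91 + (-2*(-½) - 3*(-¼)) = 91 + (1 + ¾) = 91 + 7/4 = 371/4 ≈ 92.750)
N = -371/4 (N = -1*371/4 = -371/4 ≈ -92.750)
(-47 - 1*56)*N = (-47 - 1*56)*(-371/4) = (-47 - 56)*(-371/4) = -103*(-371/4) = 38213/4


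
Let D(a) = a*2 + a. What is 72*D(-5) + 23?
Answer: -1057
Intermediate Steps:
D(a) = 3*a (D(a) = 2*a + a = 3*a)
72*D(-5) + 23 = 72*(3*(-5)) + 23 = 72*(-15) + 23 = -1080 + 23 = -1057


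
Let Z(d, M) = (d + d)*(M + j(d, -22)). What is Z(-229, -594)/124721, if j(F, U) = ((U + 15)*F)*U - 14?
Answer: 16430292/124721 ≈ 131.74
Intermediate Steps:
j(F, U) = -14 + F*U*(15 + U) (j(F, U) = ((15 + U)*F)*U - 14 = (F*(15 + U))*U - 14 = F*U*(15 + U) - 14 = -14 + F*U*(15 + U))
Z(d, M) = 2*d*(-14 + M + 154*d) (Z(d, M) = (d + d)*(M + (-14 + d*(-22)**2 + 15*d*(-22))) = (2*d)*(M + (-14 + d*484 - 330*d)) = (2*d)*(M + (-14 + 484*d - 330*d)) = (2*d)*(M + (-14 + 154*d)) = (2*d)*(-14 + M + 154*d) = 2*d*(-14 + M + 154*d))
Z(-229, -594)/124721 = (2*(-229)*(-14 - 594 + 154*(-229)))/124721 = (2*(-229)*(-14 - 594 - 35266))*(1/124721) = (2*(-229)*(-35874))*(1/124721) = 16430292*(1/124721) = 16430292/124721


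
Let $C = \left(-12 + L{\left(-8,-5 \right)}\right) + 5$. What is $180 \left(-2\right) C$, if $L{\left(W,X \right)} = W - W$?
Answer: $2520$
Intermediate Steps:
$L{\left(W,X \right)} = 0$
$C = -7$ ($C = \left(-12 + 0\right) + 5 = -12 + 5 = -7$)
$180 \left(-2\right) C = 180 \left(-2\right) \left(-7\right) = \left(-360\right) \left(-7\right) = 2520$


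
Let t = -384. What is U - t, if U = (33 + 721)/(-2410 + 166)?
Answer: 430471/1122 ≈ 383.66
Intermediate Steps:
U = -377/1122 (U = 754/(-2244) = 754*(-1/2244) = -377/1122 ≈ -0.33601)
U - t = -377/1122 - 1*(-384) = -377/1122 + 384 = 430471/1122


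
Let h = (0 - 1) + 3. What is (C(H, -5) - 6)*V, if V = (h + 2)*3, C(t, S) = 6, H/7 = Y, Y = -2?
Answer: 0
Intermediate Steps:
h = 2 (h = -1 + 3 = 2)
H = -14 (H = 7*(-2) = -14)
V = 12 (V = (2 + 2)*3 = 4*3 = 12)
(C(H, -5) - 6)*V = (6 - 6)*12 = 0*12 = 0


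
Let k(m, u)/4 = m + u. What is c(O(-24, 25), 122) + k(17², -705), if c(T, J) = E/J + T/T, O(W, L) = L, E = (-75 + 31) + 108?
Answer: -101411/61 ≈ -1662.5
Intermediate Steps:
E = 64 (E = -44 + 108 = 64)
c(T, J) = 1 + 64/J (c(T, J) = 64/J + T/T = 64/J + 1 = 1 + 64/J)
k(m, u) = 4*m + 4*u (k(m, u) = 4*(m + u) = 4*m + 4*u)
c(O(-24, 25), 122) + k(17², -705) = (64 + 122)/122 + (4*17² + 4*(-705)) = (1/122)*186 + (4*289 - 2820) = 93/61 + (1156 - 2820) = 93/61 - 1664 = -101411/61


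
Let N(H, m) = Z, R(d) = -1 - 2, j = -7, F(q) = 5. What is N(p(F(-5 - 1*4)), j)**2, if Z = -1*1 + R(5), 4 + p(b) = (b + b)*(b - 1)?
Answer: 16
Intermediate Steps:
p(b) = -4 + 2*b*(-1 + b) (p(b) = -4 + (b + b)*(b - 1) = -4 + (2*b)*(-1 + b) = -4 + 2*b*(-1 + b))
R(d) = -3
Z = -4 (Z = -1*1 - 3 = -1 - 3 = -4)
N(H, m) = -4
N(p(F(-5 - 1*4)), j)**2 = (-4)**2 = 16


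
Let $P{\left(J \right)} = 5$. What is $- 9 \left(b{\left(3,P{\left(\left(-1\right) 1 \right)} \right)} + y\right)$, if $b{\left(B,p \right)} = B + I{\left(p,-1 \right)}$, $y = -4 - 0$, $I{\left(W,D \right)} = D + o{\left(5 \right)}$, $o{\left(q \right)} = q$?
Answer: $-27$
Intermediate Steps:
$I{\left(W,D \right)} = 5 + D$ ($I{\left(W,D \right)} = D + 5 = 5 + D$)
$y = -4$ ($y = -4 + 0 = -4$)
$b{\left(B,p \right)} = 4 + B$ ($b{\left(B,p \right)} = B + \left(5 - 1\right) = B + 4 = 4 + B$)
$- 9 \left(b{\left(3,P{\left(\left(-1\right) 1 \right)} \right)} + y\right) = - 9 \left(\left(4 + 3\right) - 4\right) = - 9 \left(7 - 4\right) = \left(-9\right) 3 = -27$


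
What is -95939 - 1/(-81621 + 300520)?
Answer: -21000951162/218899 ≈ -95939.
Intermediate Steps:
-95939 - 1/(-81621 + 300520) = -95939 - 1/218899 = -21000951162/218899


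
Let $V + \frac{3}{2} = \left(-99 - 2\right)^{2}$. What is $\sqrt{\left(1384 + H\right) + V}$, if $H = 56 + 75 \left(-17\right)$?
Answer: $\frac{\sqrt{41458}}{2} \approx 101.81$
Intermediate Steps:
$H = -1219$ ($H = 56 - 1275 = -1219$)
$V = \frac{20399}{2}$ ($V = - \frac{3}{2} + \left(-99 - 2\right)^{2} = - \frac{3}{2} + \left(-101\right)^{2} = - \frac{3}{2} + 10201 = \frac{20399}{2} \approx 10200.0$)
$\sqrt{\left(1384 + H\right) + V} = \sqrt{\left(1384 - 1219\right) + \frac{20399}{2}} = \sqrt{165 + \frac{20399}{2}} = \sqrt{\frac{20729}{2}} = \frac{\sqrt{41458}}{2}$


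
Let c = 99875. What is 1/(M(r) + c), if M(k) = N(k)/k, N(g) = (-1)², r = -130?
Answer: 130/12983749 ≈ 1.0013e-5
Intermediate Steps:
N(g) = 1
M(k) = 1/k
1/(M(r) + c) = 1/(1/(-130) + 99875) = 1/(-1/130 + 99875) = 1/(12983749/130) = 130/12983749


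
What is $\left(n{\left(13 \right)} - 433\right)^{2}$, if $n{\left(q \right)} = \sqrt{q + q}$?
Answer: $\left(433 - \sqrt{26}\right)^{2} \approx 1.831 \cdot 10^{5}$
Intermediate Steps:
$n{\left(q \right)} = \sqrt{2} \sqrt{q}$ ($n{\left(q \right)} = \sqrt{2 q} = \sqrt{2} \sqrt{q}$)
$\left(n{\left(13 \right)} - 433\right)^{2} = \left(\sqrt{2} \sqrt{13} - 433\right)^{2} = \left(\sqrt{26} - 433\right)^{2} = \left(-433 + \sqrt{26}\right)^{2}$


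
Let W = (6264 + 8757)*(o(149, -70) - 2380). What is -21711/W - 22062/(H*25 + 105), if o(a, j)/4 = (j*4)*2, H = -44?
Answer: 102070577179/4603335660 ≈ 22.173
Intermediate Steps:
o(a, j) = 32*j (o(a, j) = 4*((j*4)*2) = 4*((4*j)*2) = 4*(8*j) = 32*j)
W = -69397020 (W = (6264 + 8757)*(32*(-70) - 2380) = 15021*(-2240 - 2380) = 15021*(-4620) = -69397020)
-21711/W - 22062/(H*25 + 105) = -21711/(-69397020) - 22062/(-44*25 + 105) = -21711*(-1/69397020) - 22062/(-1100 + 105) = 7237/23132340 - 22062/(-995) = 7237/23132340 - 22062*(-1/995) = 7237/23132340 + 22062/995 = 102070577179/4603335660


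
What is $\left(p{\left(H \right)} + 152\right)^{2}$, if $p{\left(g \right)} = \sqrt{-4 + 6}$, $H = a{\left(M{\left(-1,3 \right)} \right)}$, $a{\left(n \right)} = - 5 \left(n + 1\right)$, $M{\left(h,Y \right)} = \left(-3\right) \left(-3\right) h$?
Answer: $\left(152 + \sqrt{2}\right)^{2} \approx 23536.0$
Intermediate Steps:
$M{\left(h,Y \right)} = 9 h$
$a{\left(n \right)} = -5 - 5 n$ ($a{\left(n \right)} = - 5 \left(1 + n\right) = -5 - 5 n$)
$H = 40$ ($H = -5 - 5 \cdot 9 \left(-1\right) = -5 - -45 = -5 + 45 = 40$)
$p{\left(g \right)} = \sqrt{2}$
$\left(p{\left(H \right)} + 152\right)^{2} = \left(\sqrt{2} + 152\right)^{2} = \left(152 + \sqrt{2}\right)^{2}$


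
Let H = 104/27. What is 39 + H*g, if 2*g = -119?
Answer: -5135/27 ≈ -190.19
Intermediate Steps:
H = 104/27 (H = 104*(1/27) = 104/27 ≈ 3.8519)
g = -119/2 (g = (½)*(-119) = -119/2 ≈ -59.500)
39 + H*g = 39 + (104/27)*(-119/2) = 39 - 6188/27 = -5135/27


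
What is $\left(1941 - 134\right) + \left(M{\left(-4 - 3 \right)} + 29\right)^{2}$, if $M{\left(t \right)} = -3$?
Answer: $2483$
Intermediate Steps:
$\left(1941 - 134\right) + \left(M{\left(-4 - 3 \right)} + 29\right)^{2} = \left(1941 - 134\right) + \left(-3 + 29\right)^{2} = \left(1941 - 134\right) + 26^{2} = 1807 + 676 = 2483$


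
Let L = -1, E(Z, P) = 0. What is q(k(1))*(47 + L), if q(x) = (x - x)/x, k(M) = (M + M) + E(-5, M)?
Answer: 0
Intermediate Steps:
k(M) = 2*M (k(M) = (M + M) + 0 = 2*M + 0 = 2*M)
q(x) = 0 (q(x) = 0/x = 0)
q(k(1))*(47 + L) = 0*(47 - 1) = 0*46 = 0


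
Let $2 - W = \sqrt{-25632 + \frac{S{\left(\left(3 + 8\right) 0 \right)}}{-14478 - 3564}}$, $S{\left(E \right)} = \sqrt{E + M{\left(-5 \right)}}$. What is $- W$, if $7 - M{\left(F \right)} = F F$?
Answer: $-2 + \frac{\sqrt{-927063199872 - 6014 i \sqrt{2}}}{6014} \approx -2.0 - 160.1 i$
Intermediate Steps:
$M{\left(F \right)} = 7 - F^{2}$ ($M{\left(F \right)} = 7 - F F = 7 - F^{2}$)
$S{\left(E \right)} = \sqrt{-18 + E}$ ($S{\left(E \right)} = \sqrt{E + \left(7 - \left(-5\right)^{2}\right)} = \sqrt{E + \left(7 - 25\right)} = \sqrt{E - 18} = \sqrt{-18 + E}$)
$W = 2 - \sqrt{-25632 - \frac{i \sqrt{2}}{6014}}$ ($W = 2 - \sqrt{-25632 + \frac{\sqrt{-18 + \left(3 + 8\right) 0}}{-14478 - 3564}} = 2 - \sqrt{-25632 + \frac{\sqrt{-18 + 11 \cdot 0}}{-14478 - 3564}} = 2 - \sqrt{-25632 + \frac{\sqrt{-18 + 0}}{-18042}} = 2 - \sqrt{-25632 + \sqrt{-18} \left(- \frac{1}{18042}\right)} = 2 - \sqrt{-25632 + 3 i \sqrt{2} \left(- \frac{1}{18042}\right)} = 2 - \sqrt{-25632 - \frac{i \sqrt{2}}{6014}} \approx 2.0 + 160.1 i$)
$- W = - (2 - \frac{\sqrt{-927063199872 - 6014 i \sqrt{2}}}{6014}) = -2 + \frac{\sqrt{-927063199872 - 6014 i \sqrt{2}}}{6014}$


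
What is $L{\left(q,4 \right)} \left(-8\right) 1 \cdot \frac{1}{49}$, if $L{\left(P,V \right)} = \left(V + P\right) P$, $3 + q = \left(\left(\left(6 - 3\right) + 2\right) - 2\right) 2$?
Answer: $- \frac{24}{7} \approx -3.4286$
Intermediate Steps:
$q = 3$ ($q = -3 + \left(\left(\left(6 - 3\right) + 2\right) - 2\right) 2 = -3 + \left(\left(3 + 2\right) - 2\right) 2 = -3 + \left(5 - 2\right) 2 = -3 + 3 \cdot 2 = -3 + 6 = 3$)
$L{\left(P,V \right)} = P \left(P + V\right)$ ($L{\left(P,V \right)} = \left(P + V\right) P = P \left(P + V\right)$)
$L{\left(q,4 \right)} \left(-8\right) 1 \cdot \frac{1}{49} = 3 \left(3 + 4\right) \left(-8\right) 1 \cdot \frac{1}{49} = 3 \cdot 7 \left(-8\right) 1 \cdot \frac{1}{49} = 21 \left(-8\right) \frac{1}{49} = \left(-168\right) \frac{1}{49} = - \frac{24}{7}$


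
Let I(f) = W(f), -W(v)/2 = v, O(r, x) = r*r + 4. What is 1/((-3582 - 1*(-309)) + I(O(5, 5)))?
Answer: -1/3331 ≈ -0.00030021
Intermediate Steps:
O(r, x) = 4 + r² (O(r, x) = r² + 4 = 4 + r²)
W(v) = -2*v
I(f) = -2*f
1/((-3582 - 1*(-309)) + I(O(5, 5))) = 1/((-3582 - 1*(-309)) - 2*(4 + 5²)) = 1/((-3582 + 309) - 2*(4 + 25)) = 1/(-3273 - 2*29) = 1/(-3273 - 58) = 1/(-3331) = -1/3331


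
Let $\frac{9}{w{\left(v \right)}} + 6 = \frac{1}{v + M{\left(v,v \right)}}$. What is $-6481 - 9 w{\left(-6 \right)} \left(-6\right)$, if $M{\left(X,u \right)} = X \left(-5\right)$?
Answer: $- \frac{938447}{143} \approx -6562.6$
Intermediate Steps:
$M{\left(X,u \right)} = - 5 X$
$w{\left(v \right)} = \frac{9}{-6 - \frac{1}{4 v}}$ ($w{\left(v \right)} = \frac{9}{-6 + \frac{1}{v - 5 v}} = \frac{9}{-6 + \frac{1}{\left(-4\right) v}} = \frac{9}{-6 - \frac{1}{4 v}}$)
$-6481 - 9 w{\left(-6 \right)} \left(-6\right) = -6481 - 9 \cdot 36 \left(-6\right) \frac{1}{-1 - -144} \left(-6\right) = -6481 - 9 \cdot 36 \left(-6\right) \frac{1}{-1 + 144} \left(-6\right) = -6481 - 9 \cdot 36 \left(-6\right) \frac{1}{143} \left(-6\right) = -6481 - 9 \left(- \frac{216}{143}\right) \left(-6\right) = -6481 - \left(- \frac{1944}{143}\right) \left(-6\right) = -6481 - \frac{11664}{143} = - \frac{938447}{143}$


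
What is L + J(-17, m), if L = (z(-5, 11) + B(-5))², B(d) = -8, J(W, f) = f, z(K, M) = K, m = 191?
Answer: 360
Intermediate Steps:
L = 169 (L = (-5 - 8)² = (-13)² = 169)
L + J(-17, m) = 169 + 191 = 360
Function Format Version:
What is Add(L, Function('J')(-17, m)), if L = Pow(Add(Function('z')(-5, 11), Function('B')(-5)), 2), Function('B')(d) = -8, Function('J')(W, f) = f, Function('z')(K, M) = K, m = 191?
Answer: 360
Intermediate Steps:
L = 169 (L = Pow(Add(-5, -8), 2) = Pow(-13, 2) = 169)
Add(L, Function('J')(-17, m)) = Add(169, 191) = 360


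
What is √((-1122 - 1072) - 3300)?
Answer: I*√5494 ≈ 74.122*I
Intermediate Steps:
√((-1122 - 1072) - 3300) = √(-2194 - 3300) = √(-5494) = I*√5494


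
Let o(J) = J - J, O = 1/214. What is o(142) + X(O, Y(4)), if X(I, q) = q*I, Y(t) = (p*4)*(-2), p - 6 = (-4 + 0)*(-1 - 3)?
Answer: -88/107 ≈ -0.82243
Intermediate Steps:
O = 1/214 ≈ 0.0046729
p = 22 (p = 6 + (-4 + 0)*(-1 - 3) = 6 - 4*(-4) = 6 + 16 = 22)
Y(t) = -176 (Y(t) = (22*4)*(-2) = 88*(-2) = -176)
X(I, q) = I*q
o(J) = 0
o(142) + X(O, Y(4)) = 0 + (1/214)*(-176) = 0 - 88/107 = -88/107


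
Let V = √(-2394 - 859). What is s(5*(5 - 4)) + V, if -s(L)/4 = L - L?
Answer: I*√3253 ≈ 57.035*I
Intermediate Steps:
s(L) = 0 (s(L) = -4*(L - L) = -4*0 = 0)
V = I*√3253 (V = √(-3253) = I*√3253 ≈ 57.035*I)
s(5*(5 - 4)) + V = 0 + I*√3253 = I*√3253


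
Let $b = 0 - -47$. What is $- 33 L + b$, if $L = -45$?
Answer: $1532$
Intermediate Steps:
$b = 47$ ($b = 0 + 47 = 47$)
$- 33 L + b = \left(-33\right) \left(-45\right) + 47 = 1485 + 47 = 1532$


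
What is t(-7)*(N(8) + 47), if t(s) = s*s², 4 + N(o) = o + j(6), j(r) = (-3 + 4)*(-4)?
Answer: -16121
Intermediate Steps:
j(r) = -4 (j(r) = 1*(-4) = -4)
N(o) = -8 + o (N(o) = -4 + (o - 4) = -4 + (-4 + o) = -8 + o)
t(s) = s³
t(-7)*(N(8) + 47) = (-7)³*((-8 + 8) + 47) = -343*(0 + 47) = -343*47 = -16121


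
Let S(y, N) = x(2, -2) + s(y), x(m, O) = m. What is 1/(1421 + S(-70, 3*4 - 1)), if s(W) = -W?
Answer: 1/1493 ≈ 0.00066979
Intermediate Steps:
S(y, N) = 2 - y
1/(1421 + S(-70, 3*4 - 1)) = 1/(1421 + (2 - 1*(-70))) = 1/(1421 + (2 + 70)) = 1/(1421 + 72) = 1/1493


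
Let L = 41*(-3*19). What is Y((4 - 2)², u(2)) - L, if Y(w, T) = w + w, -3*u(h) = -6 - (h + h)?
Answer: 2345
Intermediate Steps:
u(h) = 2 + 2*h/3 (u(h) = -(-6 - (h + h))/3 = -(-6 - 2*h)/3 = 2 + 2*h/3)
L = -2337 (L = 41*(-57) = -2337)
Y(w, T) = 2*w
Y((4 - 2)², u(2)) - L = 2*(4 - 2)² - 1*(-2337) = 2*2² + 2337 = 2*4 + 2337 = 8 + 2337 = 2345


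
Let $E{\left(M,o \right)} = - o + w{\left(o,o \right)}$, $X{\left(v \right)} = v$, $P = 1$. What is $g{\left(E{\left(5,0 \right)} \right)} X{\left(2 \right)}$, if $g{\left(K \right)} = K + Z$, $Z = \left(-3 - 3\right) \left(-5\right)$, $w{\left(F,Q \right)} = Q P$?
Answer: $60$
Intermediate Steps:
$w{\left(F,Q \right)} = Q$ ($w{\left(F,Q \right)} = Q 1 = Q$)
$Z = 30$ ($Z = \left(-6\right) \left(-5\right) = 30$)
$E{\left(M,o \right)} = 0$ ($E{\left(M,o \right)} = - o + o = 0$)
$g{\left(K \right)} = 30 + K$ ($g{\left(K \right)} = K + 30 = 30 + K$)
$g{\left(E{\left(5,0 \right)} \right)} X{\left(2 \right)} = \left(30 + 0\right) 2 = 30 \cdot 2 = 60$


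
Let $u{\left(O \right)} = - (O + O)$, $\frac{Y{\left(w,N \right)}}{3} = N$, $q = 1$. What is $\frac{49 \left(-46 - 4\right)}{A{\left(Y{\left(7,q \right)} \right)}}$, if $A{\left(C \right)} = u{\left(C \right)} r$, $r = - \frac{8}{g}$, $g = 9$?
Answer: $- \frac{3675}{8} \approx -459.38$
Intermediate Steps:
$Y{\left(w,N \right)} = 3 N$
$u{\left(O \right)} = - 2 O$
$r = - \frac{8}{9} \approx -0.88889$
$A{\left(C \right)} = \frac{16 C}{9}$ ($A{\left(C \right)} = - 2 C \left(- \frac{8}{9}\right) = \frac{16 C}{9}$)
$\frac{49 \left(-46 - 4\right)}{A{\left(Y{\left(7,q \right)} \right)}} = \frac{49 \left(-46 - 4\right)}{\frac{16}{9} \cdot 3 \cdot 1} = \frac{49 \left(-50\right)}{\frac{16}{9} \cdot 3} = - \frac{2450}{\frac{16}{3}} = \left(-2450\right) \frac{3}{16} = - \frac{3675}{8}$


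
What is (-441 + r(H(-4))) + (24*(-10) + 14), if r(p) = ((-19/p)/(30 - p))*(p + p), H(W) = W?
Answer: -11358/17 ≈ -668.12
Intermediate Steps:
r(p) = -38/(30 - p) (r(p) = (-19/(p*(30 - p)))*(2*p) = -38/(30 - p))
(-441 + r(H(-4))) + (24*(-10) + 14) = (-441 + 38/(-30 - 4)) + (24*(-10) + 14) = (-441 + 38/(-34)) + (-240 + 14) = (-441 + 38*(-1/34)) - 226 = (-441 - 19/17) - 226 = -7516/17 - 226 = -11358/17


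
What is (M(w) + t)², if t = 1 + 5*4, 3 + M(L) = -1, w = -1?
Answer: 289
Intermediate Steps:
M(L) = -4 (M(L) = -3 - 1 = -4)
t = 21 (t = 1 + 20 = 21)
(M(w) + t)² = (-4 + 21)² = 17² = 289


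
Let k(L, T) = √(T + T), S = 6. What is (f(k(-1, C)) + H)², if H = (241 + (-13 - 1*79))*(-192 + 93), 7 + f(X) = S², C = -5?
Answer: 216737284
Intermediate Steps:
k(L, T) = √2*√T (k(L, T) = √(2*T) = √2*√T)
f(X) = 29 (f(X) = -7 + 6² = -7 + 36 = 29)
H = -14751 (H = (241 + (-13 - 79))*(-99) = (241 - 92)*(-99) = 149*(-99) = -14751)
(f(k(-1, C)) + H)² = (29 - 14751)² = (-14722)² = 216737284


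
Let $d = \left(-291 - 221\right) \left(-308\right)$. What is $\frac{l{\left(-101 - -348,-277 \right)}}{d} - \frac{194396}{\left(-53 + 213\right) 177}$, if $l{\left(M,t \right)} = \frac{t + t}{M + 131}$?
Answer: $- \frac{60353041459}{8792340480} \approx -6.8643$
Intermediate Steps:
$l{\left(M,t \right)} = \frac{2 t}{131 + M}$
$d = 157696$ ($d = \left(-512\right) \left(-308\right) = 157696$)
$\frac{l{\left(-101 - -348,-277 \right)}}{d} - \frac{194396}{\left(-53 + 213\right) 177} = \frac{2 \left(-277\right) \frac{1}{131 - -247}}{157696} - \frac{194396}{\left(-53 + 213\right) 177} = 2 \left(-277\right) \frac{1}{131 + \left(-101 + 348\right)} \frac{1}{157696} - \frac{194396}{160 \cdot 177} = 2 \left(-277\right) \frac{1}{131 + 247} \cdot \frac{1}{157696} - \frac{194396}{28320} = 2 \left(-277\right) \frac{1}{378} \cdot \frac{1}{157696} - \frac{48599}{7080} = \left(- \frac{277}{189}\right) \frac{1}{157696} - \frac{48599}{7080} = - \frac{277}{29804544} - \frac{48599}{7080} = - \frac{60353041459}{8792340480}$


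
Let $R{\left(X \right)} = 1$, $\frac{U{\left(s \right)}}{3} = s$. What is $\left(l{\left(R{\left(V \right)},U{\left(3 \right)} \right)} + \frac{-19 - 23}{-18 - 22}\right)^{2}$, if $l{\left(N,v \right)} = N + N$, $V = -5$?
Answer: $\frac{3721}{400} \approx 9.3025$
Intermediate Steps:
$U{\left(s \right)} = 3 s$
$l{\left(N,v \right)} = 2 N$
$\left(l{\left(R{\left(V \right)},U{\left(3 \right)} \right)} + \frac{-19 - 23}{-18 - 22}\right)^{2} = \left(2 \cdot 1 + \frac{-19 - 23}{-18 - 22}\right)^{2} = \left(2 - \frac{42}{-40}\right)^{2} = \left(2 - - \frac{21}{20}\right)^{2} = \left(2 + \frac{21}{20}\right)^{2} = \left(\frac{61}{20}\right)^{2} = \frac{3721}{400}$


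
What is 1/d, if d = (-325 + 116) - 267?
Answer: -1/476 ≈ -0.0021008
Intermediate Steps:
d = -476 (d = -209 - 267 = -476)
1/d = 1/(-476) = -1/476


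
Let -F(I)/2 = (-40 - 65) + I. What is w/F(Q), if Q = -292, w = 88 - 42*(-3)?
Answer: 107/397 ≈ 0.26952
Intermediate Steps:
w = 214 (w = 88 + 126 = 214)
F(I) = 210 - 2*I (F(I) = -2*((-40 - 65) + I) = -2*(-105 + I) = 210 - 2*I)
w/F(Q) = 214/(210 - 2*(-292)) = 214/(210 + 584) = 214/794 = 214*(1/794) = 107/397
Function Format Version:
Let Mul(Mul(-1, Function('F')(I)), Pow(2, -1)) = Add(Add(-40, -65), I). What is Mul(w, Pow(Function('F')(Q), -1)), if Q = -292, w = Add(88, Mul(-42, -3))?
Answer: Rational(107, 397) ≈ 0.26952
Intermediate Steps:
w = 214 (w = Add(88, 126) = 214)
Function('F')(I) = Add(210, Mul(-2, I)) (Function('F')(I) = Mul(-2, Add(Add(-40, -65), I)) = Mul(-2, Add(-105, I)) = Add(210, Mul(-2, I)))
Mul(w, Pow(Function('F')(Q), -1)) = Mul(214, Pow(Add(210, Mul(-2, -292)), -1)) = Mul(214, Pow(Add(210, 584), -1)) = Mul(214, Pow(794, -1)) = Mul(214, Rational(1, 794)) = Rational(107, 397)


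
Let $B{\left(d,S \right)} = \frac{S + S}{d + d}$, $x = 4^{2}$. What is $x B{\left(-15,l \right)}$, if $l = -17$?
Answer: $\frac{272}{15} \approx 18.133$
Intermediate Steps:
$x = 16$
$B{\left(d,S \right)} = \frac{S}{d}$ ($B{\left(d,S \right)} = \frac{2 S}{2 d} = 2 S \frac{1}{2 d} = \frac{S}{d}$)
$x B{\left(-15,l \right)} = 16 \left(- \frac{17}{-15}\right) = 16 \left(\left(-17\right) \left(- \frac{1}{15}\right)\right) = 16 \cdot \frac{17}{15} = \frac{272}{15}$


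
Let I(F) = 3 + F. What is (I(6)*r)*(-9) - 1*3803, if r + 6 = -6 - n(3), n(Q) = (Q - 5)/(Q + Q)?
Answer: -2858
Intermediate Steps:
n(Q) = (-5 + Q)/(2*Q) (n(Q) = (-5 + Q)/((2*Q)) = (-5 + Q)*(1/(2*Q)) = (-5 + Q)/(2*Q))
r = -35/3 (r = -6 + (-6 - (-5 + 3)/(2*3)) = -6 + (-6 - (-2)/(2*3)) = -6 + (-6 - 1*(-⅓)) = -6 + (-6 + ⅓) = -6 - 17/3 = -35/3 ≈ -11.667)
(I(6)*r)*(-9) - 1*3803 = ((3 + 6)*(-35/3))*(-9) - 1*3803 = (9*(-35/3))*(-9) - 3803 = -105*(-9) - 3803 = 945 - 3803 = -2858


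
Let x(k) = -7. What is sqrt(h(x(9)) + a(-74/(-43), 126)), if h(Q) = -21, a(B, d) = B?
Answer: I*sqrt(35647)/43 ≈ 4.3908*I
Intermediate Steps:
sqrt(h(x(9)) + a(-74/(-43), 126)) = sqrt(-21 - 74/(-43)) = sqrt(-21 - 74*(-1/43)) = sqrt(-21 + 74/43) = sqrt(-829/43) = I*sqrt(35647)/43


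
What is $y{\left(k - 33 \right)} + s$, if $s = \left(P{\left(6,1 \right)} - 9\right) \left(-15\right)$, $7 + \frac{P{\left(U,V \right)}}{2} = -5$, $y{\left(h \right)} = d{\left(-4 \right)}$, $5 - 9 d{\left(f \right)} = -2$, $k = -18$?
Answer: $\frac{4462}{9} \approx 495.78$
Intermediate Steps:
$d{\left(f \right)} = \frac{7}{9}$ ($d{\left(f \right)} = \frac{5}{9} - - \frac{2}{9} = \frac{5}{9} + \frac{2}{9} = \frac{7}{9}$)
$y{\left(h \right)} = \frac{7}{9}$
$P{\left(U,V \right)} = -24$ ($P{\left(U,V \right)} = -14 + 2 \left(-5\right) = -14 - 10 = -24$)
$s = 495$ ($s = \left(-24 - 9\right) \left(-15\right) = \left(-33\right) \left(-15\right) = 495$)
$y{\left(k - 33 \right)} + s = \frac{7}{9} + 495 = \frac{4462}{9}$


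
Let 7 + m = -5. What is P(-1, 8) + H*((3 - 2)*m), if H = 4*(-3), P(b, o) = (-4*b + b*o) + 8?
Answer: 148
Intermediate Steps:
m = -12 (m = -7 - 5 = -12)
P(b, o) = 8 - 4*b + b*o
H = -12
P(-1, 8) + H*((3 - 2)*m) = (8 - 4*(-1) - 1*8) - 12*(3 - 2)*(-12) = (8 + 4 - 8) - 12*(-12) = 4 - 12*(-12) = 4 + 144 = 148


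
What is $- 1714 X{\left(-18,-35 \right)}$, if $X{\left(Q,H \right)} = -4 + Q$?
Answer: $37708$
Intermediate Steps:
$- 1714 X{\left(-18,-35 \right)} = - 1714 \left(-4 - 18\right) = \left(-1714\right) \left(-22\right) = 37708$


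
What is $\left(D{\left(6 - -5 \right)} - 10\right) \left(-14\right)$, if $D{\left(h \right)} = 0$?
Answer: $140$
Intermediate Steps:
$\left(D{\left(6 - -5 \right)} - 10\right) \left(-14\right) = \left(0 - 10\right) \left(-14\right) = \left(-10\right) \left(-14\right) = 140$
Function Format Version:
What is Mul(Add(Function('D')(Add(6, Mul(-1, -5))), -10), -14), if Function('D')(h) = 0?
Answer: 140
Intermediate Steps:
Mul(Add(Function('D')(Add(6, Mul(-1, -5))), -10), -14) = Mul(Add(0, -10), -14) = Mul(-10, -14) = 140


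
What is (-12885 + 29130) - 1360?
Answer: 14885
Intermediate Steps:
(-12885 + 29130) - 1360 = 16245 - 1360 = 14885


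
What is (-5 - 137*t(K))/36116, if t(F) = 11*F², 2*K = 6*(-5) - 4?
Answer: -108882/9029 ≈ -12.059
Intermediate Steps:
K = -17 (K = (6*(-5) - 4)/2 = (-30 - 4)/2 = (½)*(-34) = -17)
(-5 - 137*t(K))/36116 = (-5 - 1507*(-17)²)/36116 = (-5 - 1507*289)*(1/36116) = (-5 - 137*3179)*(1/36116) = (-5 - 435523)*(1/36116) = -435528*1/36116 = -108882/9029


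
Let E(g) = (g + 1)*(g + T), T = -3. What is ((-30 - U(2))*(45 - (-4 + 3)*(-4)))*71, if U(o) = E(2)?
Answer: -78597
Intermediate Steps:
E(g) = (1 + g)*(-3 + g) (E(g) = (g + 1)*(g - 3) = (1 + g)*(-3 + g))
U(o) = -3 (U(o) = -3 + 2² - 2*2 = -3 + 4 - 4 = -3)
((-30 - U(2))*(45 - (-4 + 3)*(-4)))*71 = ((-30 - 1*(-3))*(45 - (-4 + 3)*(-4)))*71 = ((-30 + 3)*(45 - (-1)*(-4)))*71 = -27*(45 - 1*4)*71 = -27*(45 - 4)*71 = -27*41*71 = -1107*71 = -78597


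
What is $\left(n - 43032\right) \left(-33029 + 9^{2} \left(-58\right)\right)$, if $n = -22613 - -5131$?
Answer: $2283011678$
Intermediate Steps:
$n = -17482$ ($n = -22613 + 5131 = -17482$)
$\left(n - 43032\right) \left(-33029 + 9^{2} \left(-58\right)\right) = \left(-17482 - 43032\right) \left(-33029 + 9^{2} \left(-58\right)\right) = - 60514 \left(-33029 + 81 \left(-58\right)\right) = - 60514 \left(-33029 - 4698\right) = \left(-60514\right) \left(-37727\right) = 2283011678$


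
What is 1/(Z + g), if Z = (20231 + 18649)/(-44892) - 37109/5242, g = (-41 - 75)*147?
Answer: -6536774/111517006531 ≈ -5.8617e-5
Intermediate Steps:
g = -17052 (g = -116*147 = -17052)
Z = -51936283/6536774 (Z = 38880*(-1/44892) - 37109*1/5242 = -1080/1247 - 37109/5242 = -51936283/6536774 ≈ -7.9452)
1/(Z + g) = 1/(-51936283/6536774 - 17052) = 1/(-111517006531/6536774) = -6536774/111517006531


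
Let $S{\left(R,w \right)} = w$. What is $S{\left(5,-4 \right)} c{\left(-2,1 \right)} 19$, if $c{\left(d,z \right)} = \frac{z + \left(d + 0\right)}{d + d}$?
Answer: $-19$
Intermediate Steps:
$c{\left(d,z \right)} = \frac{d + z}{2 d}$ ($c{\left(d,z \right)} = \frac{z + d}{2 d} = \left(d + z\right) \frac{1}{2 d} = \frac{d + z}{2 d}$)
$S{\left(5,-4 \right)} c{\left(-2,1 \right)} 19 = - 4 \frac{-2 + 1}{2 \left(-2\right)} 19 = - 4 \cdot \frac{1}{2} \left(- \frac{1}{2}\right) \left(-1\right) 19 = \left(-4\right) \frac{1}{4} \cdot 19 = \left(-1\right) 19 = -19$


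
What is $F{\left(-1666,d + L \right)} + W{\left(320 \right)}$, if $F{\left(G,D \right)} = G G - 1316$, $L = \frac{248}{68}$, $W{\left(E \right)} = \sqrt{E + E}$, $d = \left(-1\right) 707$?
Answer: $2774240 + 8 \sqrt{10} \approx 2.7743 \cdot 10^{6}$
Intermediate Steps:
$d = -707$
$W{\left(E \right)} = \sqrt{2} \sqrt{E}$ ($W{\left(E \right)} = \sqrt{2 E} = \sqrt{2} \sqrt{E}$)
$L = \frac{62}{17}$ ($L = 248 \cdot \frac{1}{68} = \frac{62}{17} \approx 3.6471$)
$F{\left(G,D \right)} = -1316 + G^{2}$ ($F{\left(G,D \right)} = G^{2} - 1316 = -1316 + G^{2}$)
$F{\left(-1666,d + L \right)} + W{\left(320 \right)} = \left(-1316 + \left(-1666\right)^{2}\right) + \sqrt{2} \sqrt{320} = \left(-1316 + 2775556\right) + \sqrt{2} \cdot 8 \sqrt{5} = 2774240 + 8 \sqrt{10}$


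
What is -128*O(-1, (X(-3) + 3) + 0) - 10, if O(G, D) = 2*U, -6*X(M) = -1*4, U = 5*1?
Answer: -1290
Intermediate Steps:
U = 5
X(M) = ⅔ (X(M) = -(-1)*4/6 = -⅙*(-4) = ⅔)
O(G, D) = 10 (O(G, D) = 2*5 = 10)
-128*O(-1, (X(-3) + 3) + 0) - 10 = -128*10 - 10 = -1280 - 10 = -1290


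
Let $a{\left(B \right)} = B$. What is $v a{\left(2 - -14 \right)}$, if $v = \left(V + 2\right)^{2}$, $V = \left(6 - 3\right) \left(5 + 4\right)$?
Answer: $13456$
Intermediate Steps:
$V = 27$ ($V = 3 \cdot 9 = 27$)
$v = 841$ ($v = \left(27 + 2\right)^{2} = 29^{2} = 841$)
$v a{\left(2 - -14 \right)} = 841 \left(2 - -14\right) = 841 \left(2 + 14\right) = 841 \cdot 16 = 13456$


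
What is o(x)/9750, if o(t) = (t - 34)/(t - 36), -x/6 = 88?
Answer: 281/2749500 ≈ 0.00010220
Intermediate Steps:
x = -528 (x = -6*88 = -528)
o(t) = (-34 + t)/(-36 + t)
o(x)/9750 = ((-34 - 528)/(-36 - 528))/9750 = (-562/(-564))*(1/9750) = -1/564*(-562)*(1/9750) = (281/282)*(1/9750) = 281/2749500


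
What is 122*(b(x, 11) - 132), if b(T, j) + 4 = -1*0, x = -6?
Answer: -16592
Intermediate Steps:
b(T, j) = -4 (b(T, j) = -4 - 1*0 = -4 + 0 = -4)
122*(b(x, 11) - 132) = 122*(-4 - 132) = 122*(-136) = -16592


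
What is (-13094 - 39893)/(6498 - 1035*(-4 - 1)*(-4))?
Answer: 52987/14202 ≈ 3.7310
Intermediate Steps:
(-13094 - 39893)/(6498 - 1035*(-4 - 1)*(-4)) = -52987/(6498 - (-5175)*(-4)) = -52987/(6498 - 1035*20) = -52987/(6498 - 20700) = -52987/(-14202) = -52987*(-1/14202) = 52987/14202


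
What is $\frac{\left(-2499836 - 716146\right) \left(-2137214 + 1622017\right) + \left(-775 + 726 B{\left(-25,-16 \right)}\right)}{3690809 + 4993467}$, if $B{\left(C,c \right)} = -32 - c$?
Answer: $\frac{1656864266063}{8684276} \approx 1.9079 \cdot 10^{5}$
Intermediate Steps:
$\frac{\left(-2499836 - 716146\right) \left(-2137214 + 1622017\right) + \left(-775 + 726 B{\left(-25,-16 \right)}\right)}{3690809 + 4993467} = \frac{\left(-2499836 - 716146\right) \left(-2137214 + 1622017\right) + \left(-775 + 726 \left(-32 - -16\right)\right)}{3690809 + 4993467} = \frac{\left(-3215982\right) \left(-515197\right) + \left(-775 + 726 \left(-32 + 16\right)\right)}{8684276} = \left(1656864278454 + \left(-775 + 726 \left(-16\right)\right)\right) \frac{1}{8684276} = \left(1656864278454 - 12391\right) \frac{1}{8684276} = 1656864266063 \cdot \frac{1}{8684276} = \frac{1656864266063}{8684276}$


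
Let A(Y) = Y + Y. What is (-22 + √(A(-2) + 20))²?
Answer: 324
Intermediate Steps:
A(Y) = 2*Y
(-22 + √(A(-2) + 20))² = (-22 + √(2*(-2) + 20))² = (-22 + √(-4 + 20))² = (-22 + √16)² = (-22 + 4)² = (-18)² = 324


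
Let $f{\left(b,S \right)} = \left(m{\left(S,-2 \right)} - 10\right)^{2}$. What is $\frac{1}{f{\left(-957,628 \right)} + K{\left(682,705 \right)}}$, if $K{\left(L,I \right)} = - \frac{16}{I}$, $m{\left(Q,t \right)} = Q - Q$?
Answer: $\frac{705}{70484} \approx 0.010002$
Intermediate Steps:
$m{\left(Q,t \right)} = 0$
$f{\left(b,S \right)} = 100$ ($f{\left(b,S \right)} = \left(0 - 10\right)^{2} = \left(-10\right)^{2} = 100$)
$\frac{1}{f{\left(-957,628 \right)} + K{\left(682,705 \right)}} = \frac{1}{100 - \frac{16}{705}} = \frac{1}{\frac{70484}{705}} = \frac{705}{70484}$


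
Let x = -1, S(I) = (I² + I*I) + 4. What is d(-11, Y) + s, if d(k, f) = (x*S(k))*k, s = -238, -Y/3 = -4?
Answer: 2468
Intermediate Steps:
Y = 12 (Y = -3*(-4) = 12)
S(I) = 4 + 2*I² (S(I) = (I² + I²) + 4 = 2*I² + 4 = 4 + 2*I²)
d(k, f) = k*(-4 - 2*k²) (d(k, f) = (-(4 + 2*k²))*k = (-4 - 2*k²)*k = k*(-4 - 2*k²))
d(-11, Y) + s = -2*(-11)*(2 + (-11)²) - 238 = -2*(-11)*(2 + 121) - 238 = -2*(-11)*123 - 238 = 2706 - 238 = 2468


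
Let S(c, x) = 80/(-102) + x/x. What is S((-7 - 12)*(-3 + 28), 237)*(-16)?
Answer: -176/51 ≈ -3.4510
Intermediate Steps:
S(c, x) = 11/51 (S(c, x) = 80*(-1/102) + 1 = -40/51 + 1 = 11/51)
S((-7 - 12)*(-3 + 28), 237)*(-16) = (11/51)*(-16) = -176/51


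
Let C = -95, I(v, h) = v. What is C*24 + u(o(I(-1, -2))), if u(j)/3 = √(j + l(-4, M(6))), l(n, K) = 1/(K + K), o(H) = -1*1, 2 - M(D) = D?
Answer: -2280 + 9*I*√2/4 ≈ -2280.0 + 3.182*I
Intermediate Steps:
M(D) = 2 - D
o(H) = -1
l(n, K) = 1/(2*K)
u(j) = 3*√(-⅛ + j) (u(j) = 3*√(j + 1/(2*(2 - 1*6))) = 3*√(j + 1/(2*(2 - 6))) = 3*√(j + (½)/(-4)) = 3*√(j + (½)*(-¼)) = 3*√(j - ⅛) = 3*√(-⅛ + j))
C*24 + u(o(I(-1, -2))) = -95*24 + 3*√(-2 + 16*(-1))/4 = -2280 + 3*√(-2 - 16)/4 = -2280 + 3*√(-18)/4 = -2280 + 3*(3*I*√2)/4 = -2280 + 9*I*√2/4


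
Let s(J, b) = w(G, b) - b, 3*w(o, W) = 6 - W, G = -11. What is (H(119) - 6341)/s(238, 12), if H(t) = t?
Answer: 3111/7 ≈ 444.43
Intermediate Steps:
w(o, W) = 2 - W/3 (w(o, W) = (6 - W)/3 = 2 - W/3)
s(J, b) = 2 - 4*b/3 (s(J, b) = (2 - b/3) - b = 2 - 4*b/3)
(H(119) - 6341)/s(238, 12) = (119 - 6341)/(2 - 4/3*12) = -6222/(2 - 16) = -6222/(-14) = -6222*(-1/14) = 3111/7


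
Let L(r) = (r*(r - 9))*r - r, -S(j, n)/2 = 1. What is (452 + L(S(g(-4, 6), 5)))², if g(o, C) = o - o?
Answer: 168100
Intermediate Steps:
g(o, C) = 0
S(j, n) = -2 (S(j, n) = -2*1 = -2)
L(r) = -r + r²*(-9 + r) (L(r) = (r*(-9 + r))*r - r = r²*(-9 + r) - r = -r + r²*(-9 + r))
(452 + L(S(g(-4, 6), 5)))² = (452 - 2*(-1 + (-2)² - 9*(-2)))² = (452 - 2*(-1 + 4 + 18))² = (452 - 2*21)² = (452 - 42)² = 410² = 168100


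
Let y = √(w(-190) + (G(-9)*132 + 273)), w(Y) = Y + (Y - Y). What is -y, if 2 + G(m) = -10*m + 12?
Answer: -√13283 ≈ -115.25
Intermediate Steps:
G(m) = 10 - 10*m (G(m) = -2 + (-10*m + 12) = -2 + (12 - 10*m) = 10 - 10*m)
w(Y) = Y (w(Y) = Y + 0 = Y)
y = √13283 (y = √(-190 + ((10 - 10*(-9))*132 + 273)) = √(-190 + ((10 + 90)*132 + 273)) = √(-190 + (100*132 + 273)) = √(-190 + (13200 + 273)) = √(-190 + 13473) = √13283 ≈ 115.25)
-y = -√13283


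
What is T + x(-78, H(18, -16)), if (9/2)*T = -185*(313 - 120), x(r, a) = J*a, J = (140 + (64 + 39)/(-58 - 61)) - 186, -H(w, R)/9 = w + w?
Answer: 7764742/1071 ≈ 7250.0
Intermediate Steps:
H(w, R) = -18*w (H(w, R) = -9*(w + w) = -18*w)
J = -5577/119 (J = (140 + 103/(-119)) - 186 = (140 + 103*(-1/119)) - 186 = (140 - 103/119) - 186 = 16557/119 - 186 = -5577/119 ≈ -46.866)
x(r, a) = -5577*a/119
T = -71410/9 (T = 2*(-185*(313 - 120))/9 = 2*(-185*193)/9 = (2/9)*(-35705) = -71410/9 ≈ -7934.4)
T + x(-78, H(18, -16)) = -71410/9 - (-100386)*18/119 = -71410/9 - 5577/119*(-324) = -71410/9 + 1806948/119 = 7764742/1071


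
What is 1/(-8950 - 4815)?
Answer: -1/13765 ≈ -7.2648e-5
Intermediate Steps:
1/(-8950 - 4815) = 1/(-13765) = 1*(-1/13765) = -1/13765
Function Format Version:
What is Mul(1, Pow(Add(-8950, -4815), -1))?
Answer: Rational(-1, 13765) ≈ -7.2648e-5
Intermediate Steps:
Mul(1, Pow(Add(-8950, -4815), -1)) = Mul(1, Pow(-13765, -1)) = Mul(1, Rational(-1, 13765)) = Rational(-1, 13765)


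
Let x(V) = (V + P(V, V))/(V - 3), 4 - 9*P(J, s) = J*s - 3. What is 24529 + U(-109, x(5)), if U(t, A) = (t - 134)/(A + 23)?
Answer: 1201435/49 ≈ 24519.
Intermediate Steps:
P(J, s) = 7/9 - J*s/9 (P(J, s) = 4/9 - (J*s - 3)/9 = 4/9 - (-3 + J*s)/9 = 4/9 + (⅓ - J*s/9) = 7/9 - J*s/9)
x(V) = (7/9 + V - V²/9)/(-3 + V) (x(V) = (V + (7/9 - V*V/9))/(V - 3) = (V + (7/9 - V²/9))/(-3 + V) = (7/9 + V - V²/9)/(-3 + V))
U(t, A) = (-134 + t)/(23 + A)
24529 + U(-109, x(5)) = 24529 + (-134 - 109)/(23 + (7 - 1*5² + 9*5)/(9*(-3 + 5))) = 24529 - 243/(23 + (⅑)*(7 - 1*25 + 45)/2) = 24529 - 243/(23 + (⅑)*(½)*(7 - 25 + 45)) = 24529 - 243/(23 + (⅑)*(½)*27) = 24529 - 243/(23 + 3/2) = 24529 - 243/(49/2) = 24529 + (2/49)*(-243) = 24529 - 486/49 = 1201435/49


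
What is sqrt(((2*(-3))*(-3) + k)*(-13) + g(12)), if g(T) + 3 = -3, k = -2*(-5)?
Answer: I*sqrt(370) ≈ 19.235*I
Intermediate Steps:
k = 10
g(T) = -6 (g(T) = -3 - 3 = -6)
sqrt(((2*(-3))*(-3) + k)*(-13) + g(12)) = sqrt(((2*(-3))*(-3) + 10)*(-13) - 6) = sqrt((-6*(-3) + 10)*(-13) - 6) = sqrt((18 + 10)*(-13) - 6) = sqrt(28*(-13) - 6) = sqrt(-364 - 6) = sqrt(-370) = I*sqrt(370)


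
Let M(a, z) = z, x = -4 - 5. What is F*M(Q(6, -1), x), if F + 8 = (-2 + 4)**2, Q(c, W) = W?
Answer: 36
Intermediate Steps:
x = -9
F = -4 (F = -8 + (-2 + 4)**2 = -8 + 2**2 = -8 + 4 = -4)
F*M(Q(6, -1), x) = -4*(-9) = 36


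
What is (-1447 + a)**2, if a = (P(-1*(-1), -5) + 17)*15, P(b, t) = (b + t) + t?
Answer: 1760929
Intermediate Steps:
P(b, t) = b + 2*t
a = 120 (a = ((-1*(-1) + 2*(-5)) + 17)*15 = ((1 - 10) + 17)*15 = (-9 + 17)*15 = 8*15 = 120)
(-1447 + a)**2 = (-1447 + 120)**2 = (-1327)**2 = 1760929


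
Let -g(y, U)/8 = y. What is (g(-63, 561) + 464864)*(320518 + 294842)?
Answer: 286368852480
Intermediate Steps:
g(y, U) = -8*y
(g(-63, 561) + 464864)*(320518 + 294842) = (-8*(-63) + 464864)*(320518 + 294842) = (504 + 464864)*615360 = 465368*615360 = 286368852480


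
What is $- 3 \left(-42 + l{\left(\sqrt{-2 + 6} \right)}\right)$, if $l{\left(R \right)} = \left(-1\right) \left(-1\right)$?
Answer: $123$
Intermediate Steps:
$l{\left(R \right)} = 1$
$- 3 \left(-42 + l{\left(\sqrt{-2 + 6} \right)}\right) = - 3 \left(-42 + 1\right) = \left(-3\right) \left(-41\right) = 123$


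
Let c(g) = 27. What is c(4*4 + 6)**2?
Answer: 729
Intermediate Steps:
c(4*4 + 6)**2 = 27**2 = 729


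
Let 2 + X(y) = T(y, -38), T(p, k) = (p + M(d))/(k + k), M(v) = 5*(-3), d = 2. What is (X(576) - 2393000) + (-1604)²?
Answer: 13665303/76 ≈ 1.7981e+5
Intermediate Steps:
M(v) = -15
T(p, k) = (-15 + p)/(2*k) (T(p, k) = (p - 15)/(k + k) = (-15 + p)/((2*k)) = (-15 + p)*(1/(2*k)) = (-15 + p)/(2*k))
X(y) = -137/76 - y/76 (X(y) = -2 + (½)*(-15 + y)/(-38) = -2 + (½)*(-1/38)*(-15 + y) = -2 + (15/76 - y/76) = -137/76 - y/76)
(X(576) - 2393000) + (-1604)² = ((-137/76 - 1/76*576) - 2393000) + (-1604)² = ((-137/76 - 144/19) - 2393000) + 2572816 = (-713/76 - 2393000) + 2572816 = -181868713/76 + 2572816 = 13665303/76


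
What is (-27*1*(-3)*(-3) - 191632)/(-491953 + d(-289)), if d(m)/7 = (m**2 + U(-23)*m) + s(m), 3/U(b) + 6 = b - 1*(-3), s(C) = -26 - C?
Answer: -4988750/2463979 ≈ -2.0247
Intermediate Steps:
U(b) = 3/(-3 + b) (U(b) = 3/(-6 + (b - 1*(-3))) = 3/(-6 + (b + 3)) = 3/(-6 + (3 + b)) = 3/(-3 + b))
d(m) = -182 + 7*m**2 - 203*m/26 (d(m) = 7*((m**2 + (3/(-3 - 23))*m) + (-26 - m)) = 7*((m**2 + (3/(-26))*m) + (-26 - m)) = 7*((m**2 + (3*(-1/26))*m) + (-26 - m)) = 7*((m**2 - 3*m/26) + (-26 - m)) = 7*(-26 + m**2 - 29*m/26) = -182 + 7*m**2 - 203*m/26)
(-27*1*(-3)*(-3) - 191632)/(-491953 + d(-289)) = (-27*1*(-3)*(-3) - 191632)/(-491953 + (-182 + 7*(-289)**2 - 203/26*(-289))) = (-(-81)*(-3) - 191632)/(-491953 + (-182 + 7*83521 + 58667/26)) = (-27*9 - 191632)/(-491953 + (-182 + 584647 + 58667/26)) = (-243 - 191632)/(-491953 + 15254757/26) = -191875/2463979/26 = -191875*26/2463979 = -4988750/2463979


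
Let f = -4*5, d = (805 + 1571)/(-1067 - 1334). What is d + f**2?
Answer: 958024/2401 ≈ 399.01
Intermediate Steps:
d = -2376/2401 (d = 2376/(-2401) = 2376*(-1/2401) = -2376/2401 ≈ -0.98959)
f = -20
d + f**2 = -2376/2401 + (-20)**2 = -2376/2401 + 400 = 958024/2401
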